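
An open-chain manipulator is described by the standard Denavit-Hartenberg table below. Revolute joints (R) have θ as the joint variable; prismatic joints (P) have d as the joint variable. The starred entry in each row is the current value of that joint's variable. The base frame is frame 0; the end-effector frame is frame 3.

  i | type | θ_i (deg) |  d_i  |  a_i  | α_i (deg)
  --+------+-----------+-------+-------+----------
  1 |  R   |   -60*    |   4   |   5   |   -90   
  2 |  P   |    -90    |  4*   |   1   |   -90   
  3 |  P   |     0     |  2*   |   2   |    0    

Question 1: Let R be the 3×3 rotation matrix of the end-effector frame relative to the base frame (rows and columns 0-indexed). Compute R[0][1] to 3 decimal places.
-0.866

End-effector y-axis (col 1 of R) = (-0.8660,-0.5000,-0.0000)
R[0][1] = -0.8660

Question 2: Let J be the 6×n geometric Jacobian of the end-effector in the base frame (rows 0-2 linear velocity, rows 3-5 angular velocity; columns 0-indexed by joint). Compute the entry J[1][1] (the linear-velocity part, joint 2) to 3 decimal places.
0.500

prismatic axis z_1 = (0.8660,0.5000,0.0000)
J_v[:, 1] = z_1; J_ω[:, 1] = (0,0,0)
entry J[1][1] = 0.5000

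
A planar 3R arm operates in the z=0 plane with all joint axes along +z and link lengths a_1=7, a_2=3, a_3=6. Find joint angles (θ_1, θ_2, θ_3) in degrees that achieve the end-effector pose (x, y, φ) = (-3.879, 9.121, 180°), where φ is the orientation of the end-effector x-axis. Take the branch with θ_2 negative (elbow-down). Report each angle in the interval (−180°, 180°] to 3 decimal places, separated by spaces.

wrist centre = target − a_3·(cos φ, sin φ) = (2.1210, 9.1210)
cos θ_2 = (87.6913−7²−3²)/(2·7·3) = 0.7069; θ_2 = -45.0139° (elbow-down)
β = atan2(9.1210,2.1210) = 76.9091°; ψ = atan2(-2.1218,9.1208) = -13.0962°
θ_1 = β − ψ = 90.0052°
θ_3 = φ − θ_1 − θ_2 = 135.0087° (wrapped to (-180°,180°])

90.005 -45.014 135.009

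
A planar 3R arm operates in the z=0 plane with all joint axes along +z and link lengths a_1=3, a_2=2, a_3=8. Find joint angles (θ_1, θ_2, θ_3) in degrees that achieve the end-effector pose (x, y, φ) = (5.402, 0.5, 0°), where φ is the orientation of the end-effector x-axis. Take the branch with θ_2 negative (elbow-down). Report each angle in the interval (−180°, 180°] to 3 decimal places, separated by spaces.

-150.000 -120.002 -89.998

wrist centre = target − a_3·(cos φ, sin φ) = (-2.5980, 0.5000)
cos θ_2 = (6.9996−3²−2²)/(2·3·2) = -0.5000; θ_2 = -120.0022° (elbow-down)
β = atan2(0.5000,-2.5980) = 169.1063°; ψ = atan2(-1.7320,1.9999) = -40.8937°
θ_1 = β − ψ = 210.0000°
θ_3 = φ − θ_1 − θ_2 = -89.9978° (wrapped to (-180°,180°])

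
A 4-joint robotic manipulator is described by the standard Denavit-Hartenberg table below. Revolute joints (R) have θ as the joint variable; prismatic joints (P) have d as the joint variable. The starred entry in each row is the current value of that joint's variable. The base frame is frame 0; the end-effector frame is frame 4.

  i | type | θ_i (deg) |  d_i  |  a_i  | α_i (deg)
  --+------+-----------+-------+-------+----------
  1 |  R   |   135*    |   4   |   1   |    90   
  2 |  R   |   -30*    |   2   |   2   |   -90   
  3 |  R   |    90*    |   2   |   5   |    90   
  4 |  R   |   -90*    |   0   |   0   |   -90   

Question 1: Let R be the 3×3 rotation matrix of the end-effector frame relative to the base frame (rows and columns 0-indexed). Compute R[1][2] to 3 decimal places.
-0.707

End-effector z-axis (col 2 of R) = (-0.7071,-0.7071,-0.0000)
R[1][2] = -0.7071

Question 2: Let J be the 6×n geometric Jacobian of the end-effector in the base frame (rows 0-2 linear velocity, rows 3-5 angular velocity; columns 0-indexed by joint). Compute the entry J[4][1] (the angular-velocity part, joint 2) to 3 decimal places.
0.707

axis z_1 = (0.7071,0.7071,0.0000); lever o_n−o_1 = (-4.0532,-0.1895,0.7321)
cross product → J_v[:, 1] = (0.5176,-0.5176,2.7321)
J_ω[:, 1] = z_1
entry J[4][1] = 0.7071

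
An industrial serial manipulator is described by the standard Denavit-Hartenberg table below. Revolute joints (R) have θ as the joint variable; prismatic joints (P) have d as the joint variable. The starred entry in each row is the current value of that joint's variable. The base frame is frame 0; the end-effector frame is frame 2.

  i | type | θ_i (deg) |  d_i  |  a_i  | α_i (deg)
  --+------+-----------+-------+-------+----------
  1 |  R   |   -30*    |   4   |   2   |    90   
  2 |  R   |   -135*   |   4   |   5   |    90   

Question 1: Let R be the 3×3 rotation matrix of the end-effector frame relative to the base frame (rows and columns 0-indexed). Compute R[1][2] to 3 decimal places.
End-effector z-axis (col 2 of R) = (-0.6124,0.3536,0.7071)
R[1][2] = 0.3536

0.354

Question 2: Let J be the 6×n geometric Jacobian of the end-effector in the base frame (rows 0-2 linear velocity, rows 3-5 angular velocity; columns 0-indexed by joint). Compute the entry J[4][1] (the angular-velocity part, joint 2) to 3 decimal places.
-0.866

axis z_1 = (-0.5000,-0.8660,0.0000); lever o_n−o_1 = (-5.0619,-1.6963,-3.5355)
cross product → J_v[:, 1] = (3.0619,-1.7678,-3.5355)
J_ω[:, 1] = z_1
entry J[4][1] = -0.8660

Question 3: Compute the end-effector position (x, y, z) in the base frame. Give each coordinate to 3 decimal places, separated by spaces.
-3.330 -2.696 0.464

after link 1: o_1 = (1.7321, -1.0000, 4.0000)
after link 2: o_2 = (-3.3298, -2.6963, 0.4645)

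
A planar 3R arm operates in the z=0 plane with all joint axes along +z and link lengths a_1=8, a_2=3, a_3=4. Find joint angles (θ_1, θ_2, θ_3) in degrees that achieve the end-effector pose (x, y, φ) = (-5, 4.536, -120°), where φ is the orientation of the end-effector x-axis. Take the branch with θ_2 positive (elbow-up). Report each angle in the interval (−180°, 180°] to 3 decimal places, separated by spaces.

90.000 89.998 60.002

wrist centre = target − a_3·(cos φ, sin φ) = (-3.0000, 8.0001)
cos θ_2 = (73.0016−8²−3²)/(2·8·3) = 0.0000; θ_2 = 89.9981° (elbow-up)
β = atan2(8.0001,-3.0000) = 110.5558°; ψ = atan2(3.0000,8.0001) = 20.5558°
θ_1 = β − ψ = 90.0000°
θ_3 = φ − θ_1 − θ_2 = 60.0019° (wrapped to (-180°,180°])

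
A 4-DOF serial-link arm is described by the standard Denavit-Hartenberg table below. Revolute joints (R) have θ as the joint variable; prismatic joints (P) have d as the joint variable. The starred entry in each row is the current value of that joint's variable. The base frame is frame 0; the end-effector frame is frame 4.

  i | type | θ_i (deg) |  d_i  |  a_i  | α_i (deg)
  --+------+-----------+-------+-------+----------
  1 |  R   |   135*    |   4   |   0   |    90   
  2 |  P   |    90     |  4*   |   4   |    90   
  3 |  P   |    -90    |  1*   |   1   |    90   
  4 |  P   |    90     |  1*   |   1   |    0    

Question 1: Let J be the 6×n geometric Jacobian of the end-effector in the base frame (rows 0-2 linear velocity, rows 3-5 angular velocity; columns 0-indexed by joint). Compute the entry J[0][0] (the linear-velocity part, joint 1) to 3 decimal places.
axis z_0 = ẑ; lever o_n−o_0 = (0.7071,3.5355,7.0000)
cross product → J_v[:, 0] = (-3.5355,0.7071,0.0000)
J_ω[:, 0] = z_0
entry J[0][0] = -3.5355

-3.536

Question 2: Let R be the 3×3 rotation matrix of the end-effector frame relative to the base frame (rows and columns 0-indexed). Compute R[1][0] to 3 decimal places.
End-effector x-axis (col 0 of R) = (-0.7071,0.7071,0.0000)
R[1][0] = 0.7071

0.707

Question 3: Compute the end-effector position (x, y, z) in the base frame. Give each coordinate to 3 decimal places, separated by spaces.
0.707 3.536 7.000

after link 1: o_1 = (0.0000, 0.0000, 4.0000)
after link 2: o_2 = (2.8284, 2.8284, 8.0000)
after link 3: o_3 = (1.4142, 2.8284, 8.0000)
after link 4: o_4 = (0.7071, 3.5355, 7.0000)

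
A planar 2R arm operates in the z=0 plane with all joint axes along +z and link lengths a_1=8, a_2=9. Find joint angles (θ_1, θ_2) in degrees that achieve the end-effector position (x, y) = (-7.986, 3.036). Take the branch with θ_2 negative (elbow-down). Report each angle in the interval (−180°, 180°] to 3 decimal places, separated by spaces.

-134.996 -120.003

cos θ_2 = (72.9935−8²−9²)/(2·8·9) = -0.5000; θ_2 = -120.0030° (elbow-down)
β = atan2(3.0360,-7.9860) = 159.1849°; ψ = atan2(-7.7940,3.4996) = -65.8194°
θ_1 = β − ψ = 225.0043°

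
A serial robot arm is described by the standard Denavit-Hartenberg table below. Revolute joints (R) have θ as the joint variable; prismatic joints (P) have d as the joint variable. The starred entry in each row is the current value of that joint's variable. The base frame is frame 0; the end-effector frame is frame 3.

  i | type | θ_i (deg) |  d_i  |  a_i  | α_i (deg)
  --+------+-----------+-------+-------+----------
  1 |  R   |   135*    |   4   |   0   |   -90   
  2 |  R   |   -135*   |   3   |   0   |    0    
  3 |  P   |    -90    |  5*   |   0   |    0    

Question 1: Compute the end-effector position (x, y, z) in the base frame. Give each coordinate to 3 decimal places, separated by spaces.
-5.657 -5.657 4.000

after link 1: o_1 = (0.0000, 0.0000, 4.0000)
after link 2: o_2 = (-2.1213, -2.1213, 4.0000)
after link 3: o_3 = (-5.6569, -5.6569, 4.0000)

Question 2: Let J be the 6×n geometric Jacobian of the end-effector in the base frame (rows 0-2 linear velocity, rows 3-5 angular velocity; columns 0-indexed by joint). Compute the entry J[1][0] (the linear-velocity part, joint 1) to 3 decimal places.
axis z_0 = ẑ; lever o_n−o_0 = (-5.6569,-5.6569,4.0000)
cross product → J_v[:, 0] = (5.6569,-5.6569,0.0000)
J_ω[:, 0] = z_0
entry J[1][0] = -5.6569

-5.657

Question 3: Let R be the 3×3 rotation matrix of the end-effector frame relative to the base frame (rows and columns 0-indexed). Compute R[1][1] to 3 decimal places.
End-effector y-axis (col 1 of R) = (0.5000,-0.5000,0.7071)
R[1][1] = -0.5000

-0.500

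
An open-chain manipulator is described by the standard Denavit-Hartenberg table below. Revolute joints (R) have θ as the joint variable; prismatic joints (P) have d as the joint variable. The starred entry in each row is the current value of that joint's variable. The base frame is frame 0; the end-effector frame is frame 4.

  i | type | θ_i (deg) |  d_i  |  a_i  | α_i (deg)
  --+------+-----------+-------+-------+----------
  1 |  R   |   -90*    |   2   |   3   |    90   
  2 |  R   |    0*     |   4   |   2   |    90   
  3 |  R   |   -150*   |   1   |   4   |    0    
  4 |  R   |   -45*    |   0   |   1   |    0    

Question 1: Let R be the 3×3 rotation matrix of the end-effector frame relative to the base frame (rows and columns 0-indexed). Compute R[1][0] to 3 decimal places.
0.966

End-effector x-axis (col 0 of R) = (-0.2588,0.9659,0.0000)
R[1][0] = 0.9659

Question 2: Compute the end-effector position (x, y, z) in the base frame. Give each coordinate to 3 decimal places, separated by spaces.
after link 1: o_1 = (0.0000, -3.0000, 2.0000)
after link 2: o_2 = (-4.0000, -5.0000, 2.0000)
after link 3: o_3 = (-2.0000, -1.5359, 1.0000)
after link 4: o_4 = (-2.2588, -0.5700, 1.0000)

-2.259 -0.570 1.000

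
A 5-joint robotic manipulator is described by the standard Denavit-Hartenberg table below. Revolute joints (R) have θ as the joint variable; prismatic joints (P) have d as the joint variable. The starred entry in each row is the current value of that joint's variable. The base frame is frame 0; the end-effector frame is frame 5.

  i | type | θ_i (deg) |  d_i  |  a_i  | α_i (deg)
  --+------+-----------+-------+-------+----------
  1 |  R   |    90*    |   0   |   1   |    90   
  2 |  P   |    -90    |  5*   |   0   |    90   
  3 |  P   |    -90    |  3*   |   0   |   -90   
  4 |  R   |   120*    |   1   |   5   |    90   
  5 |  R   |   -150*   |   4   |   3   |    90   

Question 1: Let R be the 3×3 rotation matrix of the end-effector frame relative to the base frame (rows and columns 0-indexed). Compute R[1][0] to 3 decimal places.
End-effector x-axis (col 0 of R) = (-0.4330,-0.7500,0.5000)
R[1][0] = -0.7500

-0.750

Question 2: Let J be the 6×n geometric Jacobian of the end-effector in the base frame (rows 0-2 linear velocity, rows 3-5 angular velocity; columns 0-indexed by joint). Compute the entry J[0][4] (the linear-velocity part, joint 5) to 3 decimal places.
0.750

axis z_4 = (-0.8660,0.5000,-0.0000); lever o_n−o_4 = (-4.7631,-0.2500,1.5000)
cross product → J_v[:, 4] = (0.7500,1.2990,2.5981)
J_ω[:, 4] = z_4
entry J[0][4] = 0.7500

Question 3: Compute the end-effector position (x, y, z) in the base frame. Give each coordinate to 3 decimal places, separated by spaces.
after link 1: o_1 = (0.0000, 1.0000, 0.0000)
after link 2: o_2 = (5.0000, 1.0000, 0.0000)
after link 3: o_3 = (5.0000, -2.0000, 0.0000)
after link 4: o_4 = (7.5000, 2.3301, -1.0000)
after link 5: o_5 = (2.7369, 2.0801, 0.5000)

2.737 2.080 0.500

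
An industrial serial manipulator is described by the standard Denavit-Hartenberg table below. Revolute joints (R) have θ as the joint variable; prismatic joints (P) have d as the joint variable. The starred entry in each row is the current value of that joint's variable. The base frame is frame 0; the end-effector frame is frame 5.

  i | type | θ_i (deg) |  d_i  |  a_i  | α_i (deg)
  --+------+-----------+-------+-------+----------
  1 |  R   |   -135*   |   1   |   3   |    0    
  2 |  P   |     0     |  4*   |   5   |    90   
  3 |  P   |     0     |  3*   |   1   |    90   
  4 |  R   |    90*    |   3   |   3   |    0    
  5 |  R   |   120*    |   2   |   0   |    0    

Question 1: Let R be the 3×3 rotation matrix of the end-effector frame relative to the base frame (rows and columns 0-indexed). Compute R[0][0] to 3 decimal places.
0.966

End-effector x-axis (col 0 of R) = (0.9659,0.2588,-0.0000)
R[0][0] = 0.9659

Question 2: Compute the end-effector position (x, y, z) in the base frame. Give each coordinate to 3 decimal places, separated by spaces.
after link 1: o_1 = (-2.1213, -2.1213, 1.0000)
after link 2: o_2 = (-5.6569, -5.6569, 5.0000)
after link 3: o_3 = (-8.4853, -4.2426, 5.0000)
after link 4: o_4 = (-10.6066, -2.1213, 2.0000)
after link 5: o_5 = (-10.6066, -2.1213, 0.0000)

-10.607 -2.121 0.000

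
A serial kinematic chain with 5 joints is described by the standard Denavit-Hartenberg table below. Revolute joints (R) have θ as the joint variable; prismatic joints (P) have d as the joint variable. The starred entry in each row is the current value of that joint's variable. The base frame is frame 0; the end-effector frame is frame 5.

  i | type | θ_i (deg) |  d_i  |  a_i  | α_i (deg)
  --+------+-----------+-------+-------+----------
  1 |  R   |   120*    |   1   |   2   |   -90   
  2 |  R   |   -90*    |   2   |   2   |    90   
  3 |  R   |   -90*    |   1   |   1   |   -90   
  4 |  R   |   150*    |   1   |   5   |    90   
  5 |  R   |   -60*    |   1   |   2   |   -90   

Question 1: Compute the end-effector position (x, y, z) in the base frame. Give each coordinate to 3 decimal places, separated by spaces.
-7.366 1.366 2.268

after link 1: o_1 = (-1.0000, 1.7321, 1.0000)
after link 2: o_2 = (-2.7321, 0.7321, 3.0000)
after link 3: o_3 = (-1.3660, 0.3660, 3.0000)
after link 4: o_4 = (-6.3660, 0.3660, 4.0000)
after link 5: o_5 = (-7.3660, 1.3660, 2.2679)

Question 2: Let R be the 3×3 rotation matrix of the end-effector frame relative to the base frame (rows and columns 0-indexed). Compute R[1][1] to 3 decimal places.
-1.000

End-effector y-axis (col 1 of R) = (-0.0000,-1.0000,-0.0000)
R[1][1] = -1.0000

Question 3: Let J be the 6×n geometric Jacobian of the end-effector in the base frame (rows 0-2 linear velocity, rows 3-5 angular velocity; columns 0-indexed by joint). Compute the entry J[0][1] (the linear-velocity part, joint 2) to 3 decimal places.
axis z_1 = (-0.8660,-0.5000,0.0000); lever o_n−o_1 = (-6.3660,-0.3660,1.2679)
cross product → J_v[:, 1] = (-0.6340,1.0981,-2.8660)
J_ω[:, 1] = z_1
entry J[0][1] = -0.6340

-0.634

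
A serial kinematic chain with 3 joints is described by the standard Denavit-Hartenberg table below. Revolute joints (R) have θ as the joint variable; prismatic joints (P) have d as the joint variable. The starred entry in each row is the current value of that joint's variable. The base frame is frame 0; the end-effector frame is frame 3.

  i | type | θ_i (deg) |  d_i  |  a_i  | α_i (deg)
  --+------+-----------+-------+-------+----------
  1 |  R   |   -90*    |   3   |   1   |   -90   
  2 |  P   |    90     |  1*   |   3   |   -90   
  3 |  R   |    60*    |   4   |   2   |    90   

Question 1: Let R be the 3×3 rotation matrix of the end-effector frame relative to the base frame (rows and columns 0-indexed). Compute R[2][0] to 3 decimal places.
-0.500

End-effector x-axis (col 0 of R) = (-0.8660,-0.0000,-0.5000)
R[2][0] = -0.5000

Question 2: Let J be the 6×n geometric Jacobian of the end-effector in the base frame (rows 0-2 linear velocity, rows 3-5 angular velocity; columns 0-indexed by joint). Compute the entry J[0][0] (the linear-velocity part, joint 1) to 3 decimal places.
-3.000

axis z_0 = ẑ; lever o_n−o_0 = (-0.7321,3.0000,-1.0000)
cross product → J_v[:, 0] = (-3.0000,-0.7321,0.0000)
J_ω[:, 0] = z_0
entry J[0][0] = -3.0000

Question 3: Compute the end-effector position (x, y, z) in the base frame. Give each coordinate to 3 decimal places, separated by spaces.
after link 1: o_1 = (0.0000, -1.0000, 3.0000)
after link 2: o_2 = (1.0000, -1.0000, 0.0000)
after link 3: o_3 = (-0.7321, 3.0000, -1.0000)

-0.732 3.000 -1.000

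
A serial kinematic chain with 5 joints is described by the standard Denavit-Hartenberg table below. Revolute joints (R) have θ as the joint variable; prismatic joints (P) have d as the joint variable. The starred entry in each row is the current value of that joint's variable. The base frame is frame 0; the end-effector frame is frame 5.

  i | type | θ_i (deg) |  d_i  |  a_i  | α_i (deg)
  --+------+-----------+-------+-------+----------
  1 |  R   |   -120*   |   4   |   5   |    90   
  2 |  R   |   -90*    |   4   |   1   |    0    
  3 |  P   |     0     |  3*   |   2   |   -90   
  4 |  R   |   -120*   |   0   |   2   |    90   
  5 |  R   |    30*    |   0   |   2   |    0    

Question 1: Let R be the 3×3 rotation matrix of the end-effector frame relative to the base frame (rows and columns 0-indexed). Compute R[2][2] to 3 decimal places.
0.866

End-effector z-axis (col 2 of R) = (0.4330,-0.2500,0.8660)
R[2][2] = 0.8660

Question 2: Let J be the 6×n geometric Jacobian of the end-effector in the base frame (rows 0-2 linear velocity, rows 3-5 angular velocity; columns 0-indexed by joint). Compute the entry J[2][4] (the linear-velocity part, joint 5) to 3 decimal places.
axis z_4 = (0.4330,-0.2500,0.8660); lever o_n−o_4 = (-1.7990,-0.1160,0.8660)
cross product → J_v[:, 4] = (-0.1160,-1.9330,-0.5000)
J_ω[:, 4] = z_4
entry J[2][4] = -0.5000

-0.500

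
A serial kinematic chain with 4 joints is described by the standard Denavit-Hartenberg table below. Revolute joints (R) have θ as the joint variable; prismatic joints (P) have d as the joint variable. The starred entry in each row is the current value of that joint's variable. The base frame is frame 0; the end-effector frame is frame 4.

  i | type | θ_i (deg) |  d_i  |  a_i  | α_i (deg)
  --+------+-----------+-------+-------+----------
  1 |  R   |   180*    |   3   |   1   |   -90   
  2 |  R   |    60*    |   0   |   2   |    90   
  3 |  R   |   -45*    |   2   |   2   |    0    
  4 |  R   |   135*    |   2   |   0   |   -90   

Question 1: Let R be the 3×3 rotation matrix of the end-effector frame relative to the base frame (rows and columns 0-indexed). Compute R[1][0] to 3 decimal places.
-1.000

End-effector x-axis (col 0 of R) = (-0.0000,-1.0000,0.0000)
R[1][0] = -1.0000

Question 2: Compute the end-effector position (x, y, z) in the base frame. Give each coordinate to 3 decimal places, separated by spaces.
after link 1: o_1 = (-1.0000, 0.0000, 3.0000)
after link 2: o_2 = (-2.0000, 0.0000, 1.2679)
after link 3: o_3 = (-4.4392, 1.4142, 1.0432)
after link 4: o_4 = (-6.1712, 1.4142, 2.0432)

-6.171 1.414 2.043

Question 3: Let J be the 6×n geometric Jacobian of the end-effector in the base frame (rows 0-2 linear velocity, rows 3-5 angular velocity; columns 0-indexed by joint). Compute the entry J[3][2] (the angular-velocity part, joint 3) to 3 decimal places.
axis z_2 = (-0.8660,0.0000,0.5000); lever o_n−o_2 = (-4.1712,1.4142,0.7753)
cross product → J_v[:, 2] = (-0.7071,-1.4142,-1.2247)
J_ω[:, 2] = z_2
entry J[3][2] = -0.8660

-0.866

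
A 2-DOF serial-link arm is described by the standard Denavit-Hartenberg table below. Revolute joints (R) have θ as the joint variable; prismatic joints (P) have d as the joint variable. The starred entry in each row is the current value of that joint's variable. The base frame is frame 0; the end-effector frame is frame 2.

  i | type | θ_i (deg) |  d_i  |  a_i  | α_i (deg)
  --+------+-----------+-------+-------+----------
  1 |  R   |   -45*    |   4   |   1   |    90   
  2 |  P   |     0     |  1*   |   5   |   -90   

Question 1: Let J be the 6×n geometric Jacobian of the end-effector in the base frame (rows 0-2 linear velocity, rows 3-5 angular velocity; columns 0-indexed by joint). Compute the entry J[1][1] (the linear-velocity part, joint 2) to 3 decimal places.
prismatic axis z_1 = (-0.7071,-0.7071,0.0000)
J_v[:, 1] = z_1; J_ω[:, 1] = (0,0,0)
entry J[1][1] = -0.7071

-0.707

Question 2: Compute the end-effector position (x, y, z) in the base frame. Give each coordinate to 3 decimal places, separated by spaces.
3.536 -4.950 4.000

after link 1: o_1 = (0.7071, -0.7071, 4.0000)
after link 2: o_2 = (3.5355, -4.9497, 4.0000)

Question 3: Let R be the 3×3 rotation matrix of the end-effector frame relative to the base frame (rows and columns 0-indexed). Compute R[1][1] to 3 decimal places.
0.707

End-effector y-axis (col 1 of R) = (0.7071,0.7071,0.0000)
R[1][1] = 0.7071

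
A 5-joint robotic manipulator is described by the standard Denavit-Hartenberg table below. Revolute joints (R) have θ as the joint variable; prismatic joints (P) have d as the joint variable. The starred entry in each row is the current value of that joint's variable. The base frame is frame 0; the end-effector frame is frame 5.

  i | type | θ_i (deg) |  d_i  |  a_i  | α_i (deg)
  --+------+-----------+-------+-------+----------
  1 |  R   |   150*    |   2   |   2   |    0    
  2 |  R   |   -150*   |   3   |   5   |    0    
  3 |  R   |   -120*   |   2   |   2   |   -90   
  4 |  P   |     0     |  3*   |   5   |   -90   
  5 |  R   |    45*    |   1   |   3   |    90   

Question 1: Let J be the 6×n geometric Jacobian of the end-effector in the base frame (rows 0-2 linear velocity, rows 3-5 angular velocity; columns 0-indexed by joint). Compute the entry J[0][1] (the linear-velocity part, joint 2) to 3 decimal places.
8.339

axis z_1 = (0.0000,0.0000,1.0000); lever o_n−o_1 = (1.2003,-8.3386,4.0000)
cross product → J_v[:, 1] = (8.3386,1.2003,-0.0000)
J_ω[:, 1] = z_1
entry J[0][1] = 8.3386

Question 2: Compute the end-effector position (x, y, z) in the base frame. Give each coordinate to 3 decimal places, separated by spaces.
after link 1: o_1 = (-1.7321, 1.0000, 2.0000)
after link 2: o_2 = (3.2679, 1.0000, 5.0000)
after link 3: o_3 = (2.2679, -0.7321, 7.0000)
after link 4: o_4 = (2.3660, -6.5622, 7.0000)
after link 5: o_5 = (-0.5318, -7.3386, 6.0000)

-0.532 -7.339 6.000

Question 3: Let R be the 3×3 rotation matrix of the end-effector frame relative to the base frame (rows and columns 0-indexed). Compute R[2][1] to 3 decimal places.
End-effector y-axis (col 1 of R) = (0.0000,-0.0000,-1.0000)
R[2][1] = -1.0000

-1.000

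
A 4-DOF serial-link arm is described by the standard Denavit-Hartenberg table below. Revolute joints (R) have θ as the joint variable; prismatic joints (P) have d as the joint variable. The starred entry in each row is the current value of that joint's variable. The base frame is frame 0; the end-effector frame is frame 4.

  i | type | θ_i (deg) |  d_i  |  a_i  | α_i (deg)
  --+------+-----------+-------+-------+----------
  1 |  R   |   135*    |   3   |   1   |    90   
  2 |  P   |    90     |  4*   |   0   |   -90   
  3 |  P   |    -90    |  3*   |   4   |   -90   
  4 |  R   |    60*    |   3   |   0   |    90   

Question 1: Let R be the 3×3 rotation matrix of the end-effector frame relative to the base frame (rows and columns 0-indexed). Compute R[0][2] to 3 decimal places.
0.966

End-effector z-axis (col 2 of R) = (0.9659,0.2588,0.0000)
R[0][2] = 0.9659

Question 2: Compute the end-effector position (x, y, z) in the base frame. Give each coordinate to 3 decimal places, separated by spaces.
after link 1: o_1 = (-0.7071, 0.7071, 3.0000)
after link 2: o_2 = (2.1213, 3.5355, 3.0000)
after link 3: o_3 = (7.0711, 4.2426, 3.0000)
after link 4: o_4 = (7.0711, 4.2426, 6.0000)

7.071 4.243 6.000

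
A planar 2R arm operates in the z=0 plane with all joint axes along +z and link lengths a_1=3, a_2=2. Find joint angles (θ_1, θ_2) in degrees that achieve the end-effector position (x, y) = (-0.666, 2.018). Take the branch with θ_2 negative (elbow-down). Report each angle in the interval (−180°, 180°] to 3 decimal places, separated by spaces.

cos θ_2 = (4.5159−3²−2²)/(2·3·2) = -0.7070; θ_2 = -134.9922° (elbow-down)
β = atan2(2.0180,-0.6660) = 108.2644°; ψ = atan2(-1.4144,1.5860) = -41.7272°
θ_1 = β − ψ = 149.9916°

149.992 -134.992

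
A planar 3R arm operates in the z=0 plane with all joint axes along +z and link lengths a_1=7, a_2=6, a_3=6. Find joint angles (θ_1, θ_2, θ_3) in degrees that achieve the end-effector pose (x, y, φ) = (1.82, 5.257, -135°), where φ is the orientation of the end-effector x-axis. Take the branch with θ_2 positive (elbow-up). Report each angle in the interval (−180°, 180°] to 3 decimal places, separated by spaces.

29.997 60.001 135.002

wrist centre = target − a_3·(cos φ, sin φ) = (6.0626, 9.4996)
cos θ_2 = (126.9988−7²−6²)/(2·7·6) = 0.5000; θ_2 = 60.0010° (elbow-up)
β = atan2(9.4996,6.0626) = 57.4541°; ψ = atan2(5.1962,9.9999) = 27.4575°
θ_1 = β − ψ = 29.9966°
θ_3 = φ − θ_1 − θ_2 = 135.0024° (wrapped to (-180°,180°])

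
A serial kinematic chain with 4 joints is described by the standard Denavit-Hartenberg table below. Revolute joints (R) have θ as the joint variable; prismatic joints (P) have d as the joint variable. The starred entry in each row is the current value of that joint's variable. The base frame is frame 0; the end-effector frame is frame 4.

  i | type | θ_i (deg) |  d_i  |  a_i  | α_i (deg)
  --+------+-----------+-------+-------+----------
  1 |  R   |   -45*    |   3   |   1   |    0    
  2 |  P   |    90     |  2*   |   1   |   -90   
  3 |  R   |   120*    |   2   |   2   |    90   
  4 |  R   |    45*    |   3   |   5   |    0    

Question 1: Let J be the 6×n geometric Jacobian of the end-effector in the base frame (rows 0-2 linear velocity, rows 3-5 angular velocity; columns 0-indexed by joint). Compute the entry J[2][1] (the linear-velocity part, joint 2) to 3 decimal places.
prismatic axis z_1 = (0.0000,0.0000,1.0000)
J_v[:, 1] = z_1; J_ω[:, 1] = (0,0,0)
entry J[2][1] = 1.0000

1.000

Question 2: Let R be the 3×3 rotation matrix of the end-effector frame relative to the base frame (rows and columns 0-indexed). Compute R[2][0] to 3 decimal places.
End-effector x-axis (col 0 of R) = (-0.7500,0.2500,-0.6124)
R[2][0] = -0.6124

-0.612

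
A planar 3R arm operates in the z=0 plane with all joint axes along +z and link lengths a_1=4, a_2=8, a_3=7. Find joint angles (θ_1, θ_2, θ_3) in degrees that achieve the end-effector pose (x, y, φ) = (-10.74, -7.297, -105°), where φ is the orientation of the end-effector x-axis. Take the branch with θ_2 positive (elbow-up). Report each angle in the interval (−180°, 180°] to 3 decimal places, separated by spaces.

wrist centre = target − a_3·(cos φ, sin φ) = (-8.9283, -0.5355)
cos θ_2 = (80.0007−4²−8²)/(2·4·8) = 0.0000; θ_2 = 89.9993° (elbow-up)
β = atan2(-0.5355,-8.9283) = -176.5675°; ψ = atan2(8.0000,4.0001) = 63.4344°
θ_1 = β − ψ = -240.0019°
θ_3 = φ − θ_1 − θ_2 = 45.0026° (wrapped to (-180°,180°])

119.998 89.999 45.003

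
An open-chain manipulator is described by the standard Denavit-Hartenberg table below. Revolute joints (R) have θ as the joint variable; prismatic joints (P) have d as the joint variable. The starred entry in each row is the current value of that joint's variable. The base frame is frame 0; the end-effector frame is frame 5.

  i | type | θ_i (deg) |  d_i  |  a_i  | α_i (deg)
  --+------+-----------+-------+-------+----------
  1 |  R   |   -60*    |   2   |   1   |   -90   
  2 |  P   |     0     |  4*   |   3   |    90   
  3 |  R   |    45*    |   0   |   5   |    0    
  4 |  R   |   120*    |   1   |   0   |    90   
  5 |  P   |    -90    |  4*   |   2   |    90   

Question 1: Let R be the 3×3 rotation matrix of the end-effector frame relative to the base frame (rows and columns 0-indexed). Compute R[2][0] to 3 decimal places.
End-effector x-axis (col 0 of R) = (0.0000,0.0000,-1.0000)
R[2][0] = -1.0000

-1.000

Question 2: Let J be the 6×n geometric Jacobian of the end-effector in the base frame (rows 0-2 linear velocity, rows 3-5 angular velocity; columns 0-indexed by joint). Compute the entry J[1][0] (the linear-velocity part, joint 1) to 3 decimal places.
axis z_0 = ẑ; lever o_n−o_0 = (14.1574,-1.7229,1.0000)
cross product → J_v[:, 0] = (1.7229,14.1574,-0.0000)
J_ω[:, 0] = z_0
entry J[1][0] = 14.1574

14.157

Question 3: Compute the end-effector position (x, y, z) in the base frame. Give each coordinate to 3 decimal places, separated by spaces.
14.157 -1.723 1.000

after link 1: o_1 = (0.5000, -0.8660, 2.0000)
after link 2: o_2 = (5.4641, -1.4641, 2.0000)
after link 3: o_3 = (10.2937, -2.7582, 2.0000)
after link 4: o_4 = (10.2937, -2.7582, 3.0000)
after link 5: o_5 = (14.1574, -1.7229, 1.0000)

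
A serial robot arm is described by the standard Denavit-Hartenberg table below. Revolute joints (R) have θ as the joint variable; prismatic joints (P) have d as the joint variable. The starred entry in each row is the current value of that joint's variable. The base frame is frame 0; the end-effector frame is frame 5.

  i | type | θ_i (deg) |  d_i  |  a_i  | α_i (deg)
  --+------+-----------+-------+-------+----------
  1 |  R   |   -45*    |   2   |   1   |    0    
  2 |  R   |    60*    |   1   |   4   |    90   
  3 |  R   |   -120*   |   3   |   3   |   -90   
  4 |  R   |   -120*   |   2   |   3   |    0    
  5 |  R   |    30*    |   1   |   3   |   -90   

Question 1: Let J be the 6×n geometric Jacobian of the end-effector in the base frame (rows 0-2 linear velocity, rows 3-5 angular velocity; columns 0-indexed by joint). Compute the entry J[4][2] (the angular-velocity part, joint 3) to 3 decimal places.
axis z_2 = (0.2588,-0.9659,0.0000); lever o_n−o_2 = (4.0105,-7.8268,-2.7990)
cross product → J_v[:, 2] = (2.7037,0.7244,1.8481)
J_ω[:, 2] = z_2
entry J[4][2] = -0.9659

-0.966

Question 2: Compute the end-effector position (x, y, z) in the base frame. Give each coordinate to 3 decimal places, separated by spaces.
after link 1: o_1 = (0.7071, -0.7071, 2.0000)
after link 2: o_2 = (4.5708, 0.3282, 3.0000)
after link 3: o_3 = (3.8984, -2.9578, 0.4019)
after link 4: o_4 = (6.9683, -4.8250, 0.7010)
after link 5: o_5 = (8.5813, -7.4986, 0.2010)

8.581 -7.499 0.201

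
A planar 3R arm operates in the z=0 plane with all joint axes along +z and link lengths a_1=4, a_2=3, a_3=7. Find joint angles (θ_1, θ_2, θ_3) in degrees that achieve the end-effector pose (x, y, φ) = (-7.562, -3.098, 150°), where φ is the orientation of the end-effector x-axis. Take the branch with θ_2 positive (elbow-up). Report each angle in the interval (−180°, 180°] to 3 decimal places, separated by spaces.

wrist centre = target − a_3·(cos φ, sin φ) = (-1.4998, -6.5980)
cos θ_2 = (45.7831−4²−3²)/(2·4·3) = 0.8660; θ_2 = 30.0073° (elbow-up)
β = atan2(-6.5980,-1.4998) = -102.8066°; ψ = atan2(1.5003,6.5979) = 12.8110°
θ_1 = β − ψ = -115.6175°
θ_3 = φ − θ_1 − θ_2 = -124.3898° (wrapped to (-180°,180°])

-115.618 30.007 -124.390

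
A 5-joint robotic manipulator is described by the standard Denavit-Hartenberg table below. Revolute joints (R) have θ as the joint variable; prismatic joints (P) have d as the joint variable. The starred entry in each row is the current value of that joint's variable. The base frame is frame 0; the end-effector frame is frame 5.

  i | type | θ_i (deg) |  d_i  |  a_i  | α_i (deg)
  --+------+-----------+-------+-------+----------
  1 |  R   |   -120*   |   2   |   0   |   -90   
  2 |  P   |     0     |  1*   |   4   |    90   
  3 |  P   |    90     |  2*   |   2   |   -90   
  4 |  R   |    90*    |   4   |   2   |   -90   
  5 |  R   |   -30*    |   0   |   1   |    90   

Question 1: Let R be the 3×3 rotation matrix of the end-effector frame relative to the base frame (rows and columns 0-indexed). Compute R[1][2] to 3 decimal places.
0.750

End-effector z-axis (col 2 of R) = (0.4330,0.7500,0.5000)
R[1][2] = 0.7500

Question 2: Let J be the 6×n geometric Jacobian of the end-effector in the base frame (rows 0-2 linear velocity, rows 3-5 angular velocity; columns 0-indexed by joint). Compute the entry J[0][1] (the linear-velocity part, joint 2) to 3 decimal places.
prismatic axis z_1 = (0.8660,-0.5000,0.0000)
J_v[:, 1] = z_1; J_ω[:, 1] = (0,0,0)
entry J[0][1] = 0.8660

0.866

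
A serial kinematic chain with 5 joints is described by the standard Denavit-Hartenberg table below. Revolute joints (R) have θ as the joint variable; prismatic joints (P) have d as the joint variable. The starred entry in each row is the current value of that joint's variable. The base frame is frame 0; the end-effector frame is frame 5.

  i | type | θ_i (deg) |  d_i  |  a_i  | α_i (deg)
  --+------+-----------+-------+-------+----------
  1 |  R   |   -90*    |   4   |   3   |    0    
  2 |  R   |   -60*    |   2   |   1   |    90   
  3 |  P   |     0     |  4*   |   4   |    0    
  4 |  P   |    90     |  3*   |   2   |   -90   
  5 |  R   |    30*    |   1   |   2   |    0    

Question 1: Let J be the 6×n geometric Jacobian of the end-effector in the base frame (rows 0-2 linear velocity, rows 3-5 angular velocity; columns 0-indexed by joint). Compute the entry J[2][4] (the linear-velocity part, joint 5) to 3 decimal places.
axis z_4 = (0.8660,0.5000,0.0000); lever o_n−o_4 = (1.3660,-0.3660,1.7321)
cross product → J_v[:, 4] = (0.8660,-1.5000,-1.0000)
J_ω[:, 4] = z_4
entry J[2][4] = -1.0000

-1.000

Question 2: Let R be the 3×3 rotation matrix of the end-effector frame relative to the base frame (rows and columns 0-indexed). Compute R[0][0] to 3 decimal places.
End-effector x-axis (col 0 of R) = (0.2500,-0.4330,0.8660)
R[0][0] = 0.2500

0.250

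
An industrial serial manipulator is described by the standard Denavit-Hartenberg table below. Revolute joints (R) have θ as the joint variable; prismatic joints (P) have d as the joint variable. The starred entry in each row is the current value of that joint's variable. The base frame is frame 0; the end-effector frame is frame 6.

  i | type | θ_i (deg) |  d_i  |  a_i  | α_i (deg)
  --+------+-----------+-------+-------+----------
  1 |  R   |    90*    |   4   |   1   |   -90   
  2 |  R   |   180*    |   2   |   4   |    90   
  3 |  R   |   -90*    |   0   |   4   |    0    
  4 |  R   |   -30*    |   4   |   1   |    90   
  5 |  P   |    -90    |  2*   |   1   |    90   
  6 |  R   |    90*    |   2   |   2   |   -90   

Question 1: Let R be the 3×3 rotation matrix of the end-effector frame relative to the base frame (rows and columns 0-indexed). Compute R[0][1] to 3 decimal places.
0.866

End-effector y-axis (col 1 of R) = (0.8660,0.5000,-0.0000)
R[0][1] = 0.8660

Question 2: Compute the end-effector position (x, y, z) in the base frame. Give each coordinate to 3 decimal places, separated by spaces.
after link 1: o_1 = (0.0000, 1.0000, 4.0000)
after link 2: o_2 = (-2.0000, -3.0000, 4.0000)
after link 3: o_3 = (2.0000, -3.0000, 4.0000)
after link 4: o_4 = (2.8660, -2.5000, -0.0000)
after link 5: o_5 = (1.8660, -0.7679, 1.0000)
after link 6: o_6 = (-0.8660, -0.0359, 1.0000)

-0.866 -0.036 1.000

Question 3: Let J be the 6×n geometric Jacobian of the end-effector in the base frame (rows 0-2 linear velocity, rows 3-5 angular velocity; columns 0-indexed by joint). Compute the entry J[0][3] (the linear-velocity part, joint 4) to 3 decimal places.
2.964

axis z_3 = (-0.0000,0.0000,-1.0000); lever o_n−o_3 = (-2.8660,2.9641,-3.0000)
cross product → J_v[:, 3] = (2.9641,2.8660,-0.0000)
J_ω[:, 3] = z_3
entry J[0][3] = 2.9641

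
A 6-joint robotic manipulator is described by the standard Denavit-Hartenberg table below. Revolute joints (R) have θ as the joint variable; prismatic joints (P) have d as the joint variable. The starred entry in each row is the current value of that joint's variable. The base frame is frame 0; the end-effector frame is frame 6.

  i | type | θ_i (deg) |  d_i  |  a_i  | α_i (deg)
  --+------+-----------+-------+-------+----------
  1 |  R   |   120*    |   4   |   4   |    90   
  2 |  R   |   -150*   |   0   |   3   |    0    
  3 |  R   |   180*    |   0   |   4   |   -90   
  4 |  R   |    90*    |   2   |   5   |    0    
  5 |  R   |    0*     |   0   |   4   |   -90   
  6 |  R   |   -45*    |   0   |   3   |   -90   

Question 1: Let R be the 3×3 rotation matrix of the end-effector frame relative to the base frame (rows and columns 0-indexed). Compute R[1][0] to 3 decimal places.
-0.660

End-effector x-axis (col 0 of R) = (-0.4356,-0.6597,0.6124)
R[1][0] = -0.6597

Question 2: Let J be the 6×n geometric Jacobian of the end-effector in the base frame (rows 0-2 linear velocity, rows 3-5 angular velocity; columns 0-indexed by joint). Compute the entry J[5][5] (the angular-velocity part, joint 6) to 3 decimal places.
axis z_5 = (0.4330,-0.7500,-0.5000); lever o_n−o_5 = (-1.3068,-1.9792,1.8371)
cross product → J_v[:, 5] = (-2.3674,-0.1421,-1.8371)
J_ω[:, 5] = z_5
entry J[5][5] = -0.5000

-0.500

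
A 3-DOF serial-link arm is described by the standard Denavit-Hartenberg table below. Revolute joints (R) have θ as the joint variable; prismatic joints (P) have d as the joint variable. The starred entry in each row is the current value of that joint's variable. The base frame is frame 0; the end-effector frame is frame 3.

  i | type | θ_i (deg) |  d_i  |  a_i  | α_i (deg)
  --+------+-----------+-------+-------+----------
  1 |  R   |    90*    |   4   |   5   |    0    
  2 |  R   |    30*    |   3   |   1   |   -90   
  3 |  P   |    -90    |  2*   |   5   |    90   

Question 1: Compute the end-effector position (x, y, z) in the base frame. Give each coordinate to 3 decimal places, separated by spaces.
after link 1: o_1 = (0.0000, 5.0000, 4.0000)
after link 2: o_2 = (-0.5000, 5.8660, 7.0000)
after link 3: o_3 = (-2.2321, 4.8660, 12.0000)

-2.232 4.866 12.000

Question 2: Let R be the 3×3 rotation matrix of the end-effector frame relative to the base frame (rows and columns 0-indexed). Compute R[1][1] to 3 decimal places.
-0.500

End-effector y-axis (col 1 of R) = (-0.8660,-0.5000,0.0000)
R[1][1] = -0.5000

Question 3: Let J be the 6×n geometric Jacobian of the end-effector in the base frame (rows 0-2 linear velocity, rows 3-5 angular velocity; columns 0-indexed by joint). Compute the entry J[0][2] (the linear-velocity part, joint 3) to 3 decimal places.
-0.866

prismatic axis z_2 = (-0.8660,-0.5000,0.0000)
J_v[:, 2] = z_2; J_ω[:, 2] = (0,0,0)
entry J[0][2] = -0.8660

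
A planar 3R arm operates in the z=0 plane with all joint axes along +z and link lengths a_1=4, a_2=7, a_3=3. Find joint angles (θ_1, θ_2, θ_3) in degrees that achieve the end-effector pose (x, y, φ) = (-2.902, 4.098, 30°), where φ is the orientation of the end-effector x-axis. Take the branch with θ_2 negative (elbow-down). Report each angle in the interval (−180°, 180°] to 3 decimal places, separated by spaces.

wrist centre = target − a_3·(cos φ, sin φ) = (-5.5001, 2.5980)
cos θ_2 = (37.0004−4²−7²)/(2·4·7) = -0.5000; θ_2 = -119.9995° (elbow-down)
β = atan2(2.5980,-5.5001) = 154.7160°; ψ = atan2(-6.0622,0.5001) = -85.2845°
θ_1 = β − ψ = 240.0005°
θ_3 = φ − θ_1 − θ_2 = -90.0010° (wrapped to (-180°,180°])

-120.000 -119.999 -90.001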